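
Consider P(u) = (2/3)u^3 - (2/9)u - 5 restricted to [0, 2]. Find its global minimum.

The derivative is 2u^2 - 2/9, whose only zero in [0, 2] is u = 1/3.
Candidates: P(0) = -5, P(1/3) = -409/81, P(2) = -1/9.
So the minimum is P(1/3) = -409/81.

-409/81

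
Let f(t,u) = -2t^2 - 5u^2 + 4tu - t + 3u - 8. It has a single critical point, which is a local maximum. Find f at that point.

∂f/∂t = -4t + 4u - 1 = 0 and ∂f/∂u = 4t - 10u + 3 = 0, so (t, u) = (1/12, 1/3).
The Hessian has f_{tt} = -4, f_{uu} = -10, f_{tu} = 4, giving D = 24 > 0 with f_{tt} < 0, so the point is a local maximum.
f(1/12, 1/3) = -181/24.

-181/24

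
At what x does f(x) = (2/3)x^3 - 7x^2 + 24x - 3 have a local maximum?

Critical points: f'(x) = 2x^2 - 14x + 24 vanishes at x = 3, 4.
f''(x) = 4x - 14. f''(3) = -2 < 0 ⇒ local maximum; f''(4) = 2 > 0 ⇒ local minimum.
Thus f has its local maximum at x = 3, with value 24.

3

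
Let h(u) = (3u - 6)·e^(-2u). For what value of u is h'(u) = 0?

By the product rule, h'(u) = (-6u + 15)·e^(-2u). Since e^(-2u) > 0, the only critical point is u = 5/2.
h''(5/2) has the same sign as -6 < 0, so this is a local maximum.
h(5/2) = (3/2)·e^(-5) ≈ 0.0101.

5/2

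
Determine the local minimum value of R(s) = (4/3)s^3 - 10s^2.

-250/3

Critical points: R'(s) = 4s^2 - 20s vanishes at s = 0, 5.
Since R''(s) = 8s - 20, we get R''(0) = -20 < 0 ⇒ local maximum; R''(5) = 20 > 0 ⇒ local minimum.
Thus R has its local minimum at s = 5, with value -250/3.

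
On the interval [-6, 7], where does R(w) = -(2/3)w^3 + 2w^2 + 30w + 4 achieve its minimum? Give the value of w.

-3

R'(w) = -2w^2 + 4w + 30, which vanishes at w = -3 and w = 5.
Candidates: R(-6) = 40, R(-3) = -50, R(5) = 362/3, R(7) = 250/3.
The minimum over the interval is -50, attained at w = -3.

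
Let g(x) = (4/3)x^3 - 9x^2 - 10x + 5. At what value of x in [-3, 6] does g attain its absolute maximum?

The derivative is 4x^2 - 18x - 10, which vanishes at x = -1/2 and x = 5.
Candidates: g(-3) = -82,  g(-1/2) = 91/12,  g(5) = -310/3,  g(6) = -91.
The maximum over the interval is 91/12, attained at x = -1/2.

-1/2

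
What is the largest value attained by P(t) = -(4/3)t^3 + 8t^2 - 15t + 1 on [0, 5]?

The derivative is -4t^2 + 16t - 15, which vanishes at t = 3/2 and t = 5/2.
Candidates: P(0) = 1; P(3/2) = -8; P(5/2) = -22/3; P(5) = -122/3.
So the maximum is P(0) = 1.

1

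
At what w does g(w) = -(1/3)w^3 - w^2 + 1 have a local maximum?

g'(w) = -w^2 - 2w = 0 at w = -2, 0.
Second-derivative test with g''(w) = -2w - 2: g''(-2) = 2 > 0 ⇒ local minimum; g''(0) = -2 < 0 ⇒ local maximum.
So the local maximum value is g(0) = 1.

0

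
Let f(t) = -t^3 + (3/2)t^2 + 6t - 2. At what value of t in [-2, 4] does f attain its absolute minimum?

4

f'(t) = -3t^2 + 3t + 6, which vanishes at t = -1 and t = 2.
Candidates: f(-2) = 0; f(-1) = -11/2; f(2) = 8; f(4) = -18.
Hence the absolute minimum is -18 at t = 4.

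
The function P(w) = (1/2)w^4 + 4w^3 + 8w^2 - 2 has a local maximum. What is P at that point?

Critical points: P'(w) = 2w^3 + 12w^2 + 16w vanishes at w = -4, -2, 0.
Since P''(w) = 6w^2 + 24w + 16, we get P''(-4) = 16 > 0 ⇒ local minimum; P''(-2) = -8 < 0 ⇒ local maximum; P''(0) = 16 > 0 ⇒ local minimum.
The local maximum is P(-2) = 6.

6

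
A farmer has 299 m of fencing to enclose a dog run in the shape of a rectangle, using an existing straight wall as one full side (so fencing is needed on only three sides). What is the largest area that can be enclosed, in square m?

Let the sides perpendicular to the wall have length x and the parallel side y, so 2x + y = 299 and the area is A = xy = x(299 − 2x).
A'(x) = 299 − 4x = 0 gives x = 299/4, and A''(x) = −4 < 0 confirms a maximum.
Then y = 299 − 2·299/4 = 299/2 and A = 89401/8.

89401/8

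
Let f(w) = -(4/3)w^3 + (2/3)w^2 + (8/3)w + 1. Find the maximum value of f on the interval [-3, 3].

The derivative is -4w^2 + (4/3)w + 8/3, which vanishes at w = -2/3 and w = 1.
Evaluating at the critical points and endpoints: f(-3) = 35; f(-2/3) = -7/81; f(1) = 3; f(3) = -21.
So the maximum is f(-3) = 35.

35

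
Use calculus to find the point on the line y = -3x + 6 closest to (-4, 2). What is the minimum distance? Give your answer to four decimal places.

Minimize D(x)^2 = (x + 4)^2 + (-3x + 4)^2.
d/dx[D^2] = 2(x + 4) + 2·(-3)·(-3x + 4) = 0 ⇒ x = 4/5.
Then y = 18/5 and the distance is √(128/5) ≈ 5.0596.

5.0596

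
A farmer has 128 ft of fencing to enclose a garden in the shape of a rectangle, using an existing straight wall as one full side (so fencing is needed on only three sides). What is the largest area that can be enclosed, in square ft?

Let the sides perpendicular to the wall have length x and the parallel side y, so 2x + y = 128 and the area is A = xy = x(128 − 2x).
A'(x) = 128 − 4x = 0 gives x = 32, and A''(x) = −4 < 0 confirms a maximum.
Then y = 128 − 2·32 = 64 and A = 2048.

2048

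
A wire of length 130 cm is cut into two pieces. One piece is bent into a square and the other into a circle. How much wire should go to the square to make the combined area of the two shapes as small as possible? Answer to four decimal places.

Let x be the length used for the square. Square side x/4; circle radius (130−x)/(2π).
A(x) = (x/4)² + π·((130−x)/(2π))² = x²/16 + (130−x)²/(4π) for 0 ≤ x ≤ 130. A'(x) = x/8 − (130−x)/(2π) = 0 gives x = 4·130/(π+4) ≈ 72.8129.
A'' = 1/8 + 1/(2π) > 0, so this gives the minimum combined area; x ≈ 72.8129 cm to the square.

72.8129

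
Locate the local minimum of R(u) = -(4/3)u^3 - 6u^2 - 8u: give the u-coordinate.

-2

Critical points: R'(u) = -4u^2 - 12u - 8 vanishes at u = -2, -1.
Since R''(u) = -8u - 12, we get R''(-2) = 4 > 0 ⇒ local minimum; R''(-1) = -4 < 0 ⇒ local maximum.
So the local minimum value is R(-2) = 8/3.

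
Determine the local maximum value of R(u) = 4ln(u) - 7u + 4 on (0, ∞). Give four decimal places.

-2.2385

R'(u) = 4/u − 7 = 0 gives u = 4/7.
R''(u) = -4/u², which is negative for u > 0, so this is a local maximum.
R(4/7) = 4·ln(4/7) - 4 + 4 ≈ -2.2385.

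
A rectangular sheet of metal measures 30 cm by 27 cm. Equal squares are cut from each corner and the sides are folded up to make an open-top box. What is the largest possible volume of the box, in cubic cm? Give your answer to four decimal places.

With cut size x, the volume is V(x) = x(30 − 2x)(27 − 2x) for 0 < x < 13.5.
V'(x) = 12x^2 − 228x + 810. Setting V'(x) = 0 gives x ≈ 4.7303 (the root in (0, 13.5)).
V''(x) = 24x − 228 is negative there, so this is the maximum; V ≈ 1704.0847.

1704.0847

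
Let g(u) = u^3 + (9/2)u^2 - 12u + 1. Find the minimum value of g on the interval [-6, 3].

-11/2

Differentiating, g'(u) = 3u^2 + 9u - 12; which vanishes at u = -4 and u = 1.
Candidates: g(-6) = 19; g(-4) = 57; g(1) = -11/2; g(3) = 65/2.
So the minimum is g(1) = -11/2.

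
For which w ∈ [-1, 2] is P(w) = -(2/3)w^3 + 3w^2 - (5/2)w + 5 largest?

-1

P'(w) = -2w^2 + 6w - 5/2, whose only zero in [-1, 2] is w = 1/2.
Compare values at every candidate in [-1, 2]: P(-1) = 67/6,  P(1/2) = 53/12,  P(2) = 20/3.
Hence the absolute maximum is 67/6 at w = -1.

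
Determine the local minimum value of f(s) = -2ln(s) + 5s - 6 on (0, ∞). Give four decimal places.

-2.1674

f'(s) = -2/s + 5 = 0 gives s = 2/5.
f''(s) = 2/s², which is positive for s > 0, so this is a local minimum.
f(2/5) = -2·ln(2/5) + 2 - 6 ≈ -2.1674.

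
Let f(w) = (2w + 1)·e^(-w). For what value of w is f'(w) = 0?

1/2

Differentiating with the product rule gives f'(w) = (-2w + 1)·e^(-w). Since e^(-w) > 0, the only critical point is w = 1/2.
f''(1/2) has the same sign as -2 < 0, so this is a local maximum.
f(1/2) = (2)·e^(-1/2) ≈ 1.2131.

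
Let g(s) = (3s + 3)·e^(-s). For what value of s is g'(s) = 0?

0

By the product rule, g'(s) = (-3s)·e^(-s). Since e^(-s) > 0, the only critical point is s = 0.
g''(0) has the same sign as -3 < 0, so this is a local maximum.
g(0) = (3)·e^(0) ≈ 3.0000.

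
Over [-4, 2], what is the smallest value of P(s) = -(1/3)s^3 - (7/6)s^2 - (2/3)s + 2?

Differentiating, P'(s) = -s^2 - (7/3)s - 2/3; which vanishes at s = -2 and s = -1/3.
Candidates: P(-4) = 22/3,  P(-2) = 4/3,  P(-1/3) = 341/162,  P(2) = -20/3.
So the minimum is P(2) = -20/3.

-20/3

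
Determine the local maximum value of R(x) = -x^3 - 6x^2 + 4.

R'(x) = -3x^2 - 12x = 0 at x = -4, 0.
Since R''(x) = -6x - 12, we get R''(-4) = 12 > 0 ⇒ local minimum; R''(0) = -12 < 0 ⇒ local maximum.
The local maximum is R(0) = 4.

4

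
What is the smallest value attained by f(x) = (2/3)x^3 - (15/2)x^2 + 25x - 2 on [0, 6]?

The derivative is 2x^2 - 15x + 25, which vanishes at x = 5/2 and x = 5.
Evaluating at the critical points and endpoints: f(0) = -2; f(5/2) = 577/24; f(5) = 113/6; f(6) = 22.
So the minimum is f(0) = -2.

-2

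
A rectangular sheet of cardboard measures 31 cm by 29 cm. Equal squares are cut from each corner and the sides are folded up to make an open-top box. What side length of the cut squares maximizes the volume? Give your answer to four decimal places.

With cut size x, the volume is V(x) = x(31 − 2x)(29 − 2x) for 0 < x < 14.5.
V'(x) = 12x^2 − 240x + 899. Setting V'(x) = 0 gives x ≈ 4.9917 (the root in (0, 14.5)).
V''(x) = 24x − 240 is negative there, so this is the maximum; V ≈ 1995.0042.

4.9917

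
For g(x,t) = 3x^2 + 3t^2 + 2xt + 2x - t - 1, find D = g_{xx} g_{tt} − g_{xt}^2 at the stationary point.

32

∂g/∂x = 6x + 2t + 2 = 0 and ∂g/∂t = 2x + 6t - 1 = 0, so (x, t) = (-7/16, 5/16).
The Hessian has g_{xx} = 6, g_{tt} = 6, g_{xt} = 2, giving D = 32 > 0 with g_{xx} > 0, so the point is a local minimum.
D = (6)·(6) − (2)^2 = 32.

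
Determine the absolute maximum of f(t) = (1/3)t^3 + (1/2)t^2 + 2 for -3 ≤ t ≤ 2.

Differentiating, f'(t) = t^2 + t; which vanishes at t = -1 and t = 0.
Evaluating at the critical points and endpoints: f(-3) = -5/2; f(-1) = 13/6; f(0) = 2; f(2) = 20/3.
So the maximum is f(2) = 20/3.

20/3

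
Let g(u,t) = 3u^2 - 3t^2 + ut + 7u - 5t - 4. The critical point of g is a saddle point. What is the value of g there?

-5

∂g/∂u = 6u + t + 7 = 0 and ∂g/∂t = u - 6t - 5 = 0, so (u, t) = (-1, -1).
The Hessian has g_{uu} = 6, g_{tt} = -6, g_{ut} = 1, giving D = -37 < 0, so the point is a saddle point.
g(-1, -1) = -5.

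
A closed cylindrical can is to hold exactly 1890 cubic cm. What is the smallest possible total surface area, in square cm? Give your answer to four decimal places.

846.2313

With radius r and height h, πr²h = 1890 so h = 1890/(πr²), and S(r) = 2πr² + 2πrh = 2πr² + 2·1890/r.
S'(r) = 4πr − 2·1890/r² = 0 ⇒ r³ = 1890/(2π), so r ≈ 6.7003 and h = 2r ≈ 13.4006.
S''(r) = 4π + 4·1890/r³ > 0, so this is the minimum; S ≈ 846.2313.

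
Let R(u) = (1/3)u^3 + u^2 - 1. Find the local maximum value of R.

Critical points: R'(u) = u^2 + 2u vanishes at u = -2, 0.
Second-derivative test with R''(u) = 2u + 2: R''(-2) = -2 < 0 ⇒ local maximum; R''(0) = 2 > 0 ⇒ local minimum.
The local maximum is R(-2) = 1/3.

1/3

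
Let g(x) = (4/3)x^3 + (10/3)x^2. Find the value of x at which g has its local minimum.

Critical points: g'(x) = 4x^2 + (20/3)x vanishes at x = -5/3, 0.
Second-derivative test with g''(x) = 8x + 20/3: g''(-5/3) = -20/3 < 0 ⇒ local maximum; g''(0) = 20/3 > 0 ⇒ local minimum.
The local minimum is g(0) = 0.

0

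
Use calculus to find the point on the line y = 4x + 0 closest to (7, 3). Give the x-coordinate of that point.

19/17

Minimize D(x)^2 = (x - 7)^2 + (4x - 3)^2.
d/dx[D^2] = 2(x - 7) + 2·4·(4x - 3) = 0 ⇒ x = 19/17.
Then y = 76/17 and the distance is √(625/17) ≈ 6.0634.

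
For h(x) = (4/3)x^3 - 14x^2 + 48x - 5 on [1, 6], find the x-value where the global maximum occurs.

h'(x) = 4x^2 - 28x + 48, which vanishes at x = 3 and x = 4.
Compare values at every candidate in [1, 6]: h(1) = 91/3; h(3) = 49; h(4) = 145/3; h(6) = 67.
Hence the absolute maximum is 67 at x = 6.

6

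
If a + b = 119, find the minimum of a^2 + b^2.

With a + b = 119, a^2 + b^2 = a^2 + (119 − a)^2.
The derivative 2a − 2(119 − a) = 4a − 238 vanishes at a = 119/2; second derivative 4 > 0, a minimum.
The minimum is 2·(119/2)^2 = 14161/2.

14161/2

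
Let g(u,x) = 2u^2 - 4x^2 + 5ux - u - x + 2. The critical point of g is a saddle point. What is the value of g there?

107/57

∂g/∂u = 4u + 5x - 1 = 0 and ∂g/∂x = 5u - 8x - 1 = 0, so (u, x) = (13/57, 1/57).
The Hessian has g_{uu} = 4, g_{xx} = -8, g_{ux} = 5, giving D = -57 < 0, so the point is a saddle point.
g(13/57, 1/57) = 107/57.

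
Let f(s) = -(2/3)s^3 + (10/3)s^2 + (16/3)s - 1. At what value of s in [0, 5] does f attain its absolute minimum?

0

Differentiating, f'(s) = -2s^2 + (20/3)s + 16/3; whose only zero in [0, 5] is s = 4.
Candidates: f(0) = -1, f(4) = 31, f(5) = 77/3.
So the minimum is f(0) = -1.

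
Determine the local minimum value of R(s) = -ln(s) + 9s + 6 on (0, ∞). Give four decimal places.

9.1972

R'(s) = -1/s + 9 = 0 gives s = 1/9.
R''(s) = 1/s², which is positive for s > 0, so this is a local minimum.
R(1/9) = -1·ln(1/9) + 1 + 6 ≈ 9.1972.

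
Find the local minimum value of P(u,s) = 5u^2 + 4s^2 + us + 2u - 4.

-332/79

∂P/∂u = 10u + s + 2 = 0 and ∂P/∂s = u + 8s = 0, so (u, s) = (-16/79, 2/79).
The Hessian has P_{uu} = 10, P_{ss} = 8, P_{us} = 1, giving D = 79 > 0 with P_{uu} > 0, so the point is a local minimum.
P(-16/79, 2/79) = -332/79.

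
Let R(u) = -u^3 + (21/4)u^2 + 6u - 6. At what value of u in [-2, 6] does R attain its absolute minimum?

R'(u) = -3u^2 + (21/2)u + 6, which vanishes at u = -1/2 and u = 4.
Evaluating at the critical points and endpoints: R(-2) = 11; R(-1/2) = -121/16; R(4) = 38; R(6) = 3.
Hence the absolute minimum is -121/16 at u = -1/2.

-1/2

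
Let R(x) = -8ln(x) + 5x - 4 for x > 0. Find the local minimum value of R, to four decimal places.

0.2400

R'(x) = -8/x + 5 = 0 gives x = 8/5.
R''(x) = 8/x², which is positive for x > 0, so this is a local minimum.
R(8/5) = -8·ln(8/5) + 8 - 4 ≈ 0.2400.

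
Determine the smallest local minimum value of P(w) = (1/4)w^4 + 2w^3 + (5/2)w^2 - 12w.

-29/4

P'(w) = w^3 + 6w^2 + 5w - 12 = 0 at w = -4, -3, 1.
Second-derivative test with P''(w) = 3w^2 + 12w + 5: P''(-4) = 5 > 0 ⇒ local minimum; P''(-3) = -4 < 0 ⇒ local maximum; P''(1) = 20 > 0 ⇒ local minimum.
The smallest local minimum is P(1) = -29/4.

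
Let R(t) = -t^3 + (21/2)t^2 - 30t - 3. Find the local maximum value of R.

Critical points: R'(t) = -3t^2 + 21t - 30 vanishes at t = 2, 5.
R''(t) = -6t + 21. R''(2) = 9 > 0 ⇒ local minimum; R''(5) = -9 < 0 ⇒ local maximum.
So the local maximum value is R(5) = -31/2.

-31/2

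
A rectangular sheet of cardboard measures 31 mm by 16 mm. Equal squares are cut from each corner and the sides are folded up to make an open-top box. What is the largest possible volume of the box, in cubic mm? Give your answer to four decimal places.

With cut size x, the volume is V(x) = x(31 − 2x)(16 − 2x) for 0 < x < 8.
V'(x) = 12x^2 − 188x + 496. Setting V'(x) = 0 gives x ≈ 3.3581 (the root in (0, 8)).
V''(x) = 24x − 188 is negative there, so this is the maximum; V ≈ 757.0700.

757.0700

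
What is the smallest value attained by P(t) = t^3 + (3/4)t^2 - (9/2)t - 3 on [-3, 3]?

-39/4

Differentiating, P'(t) = 3t^2 + (3/2)t - 9/2; which vanishes at t = -3/2 and t = 1.
Evaluating at the critical points and endpoints: P(-3) = -39/4; P(-3/2) = 33/16; P(1) = -23/4; P(3) = 69/4.
The minimum over the interval is -39/4, attained at t = -3.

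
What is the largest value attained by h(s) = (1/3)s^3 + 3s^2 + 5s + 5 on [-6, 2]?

89/3

h'(s) = s^2 + 6s + 5, which vanishes at s = -5 and s = -1.
Compare values at every candidate in [-6, 2]: h(-6) = 11,  h(-5) = 40/3,  h(-1) = 8/3,  h(2) = 89/3.
Hence the absolute maximum is 89/3 at s = 2.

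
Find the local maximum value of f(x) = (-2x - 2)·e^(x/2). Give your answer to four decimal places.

0.8925

Differentiating with the product rule gives f'(x) = (-x - 3)·e^(x/2). Since e^(x/2) > 0, the only critical point is x = -3.
f''(-3) has the same sign as -1 < 0, so this is a local maximum.
f(-3) = (4)·e^(-3/2) ≈ 0.8925.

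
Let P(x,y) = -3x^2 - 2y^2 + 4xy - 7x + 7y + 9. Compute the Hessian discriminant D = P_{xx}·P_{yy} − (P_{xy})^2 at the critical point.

8

∂P/∂x = -6x + 4y - 7 = 0 and ∂P/∂y = 4x - 4y + 7 = 0, so (x, y) = (0, 7/4).
The Hessian has P_{xx} = -6, P_{yy} = -4, P_{xy} = 4, giving D = 8 > 0 with P_{xx} < 0, so the point is a local maximum.
D = (-6)·(-4) − (4)^2 = 8.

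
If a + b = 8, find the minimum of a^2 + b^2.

32

With a + b = 8, a^2 + b^2 = a^2 + (8 − a)^2.
The derivative 2a − 2(8 − a) = 4a − 16 vanishes at a = 4; second derivative 4 > 0, a minimum.
The minimum is 2·(4)^2 = 32.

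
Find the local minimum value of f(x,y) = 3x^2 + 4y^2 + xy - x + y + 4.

∂f/∂x = 6x + y - 1 = 0 and ∂f/∂y = x + 8y + 1 = 0, so (x, y) = (9/47, -7/47).
The Hessian has f_{xx} = 6, f_{yy} = 8, f_{xy} = 1, giving D = 47 > 0 with f_{xx} > 0, so the point is a local minimum.
f(9/47, -7/47) = 180/47.

180/47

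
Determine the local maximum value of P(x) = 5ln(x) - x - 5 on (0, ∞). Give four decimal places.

-1.9528

P'(x) = 5/x − 1 = 0 gives x = 5.
P''(x) = -5/x², which is negative for x > 0, so this is a local maximum.
P(5) = 5·ln(5) - 5 - 5 ≈ -1.9528.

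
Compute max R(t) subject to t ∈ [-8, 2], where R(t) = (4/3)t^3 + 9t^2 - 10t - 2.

The derivative is 4t^2 + 18t - 10, which vanishes at t = -5 and t = 1/2.
Compare values at every candidate in [-8, 2]: R(-8) = -86/3; R(-5) = 319/3; R(1/2) = -55/12; R(2) = 74/3.
Hence the absolute maximum is 319/3 at t = -5.

319/3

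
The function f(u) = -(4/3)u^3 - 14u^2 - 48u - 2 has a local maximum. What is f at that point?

f'(u) = -4u^2 - 28u - 48 = 0 at u = -4, -3.
f''(u) = -8u - 28. f''(-4) = 4 > 0 ⇒ local minimum; f''(-3) = -4 < 0 ⇒ local maximum.
The local maximum is f(-3) = 52.

52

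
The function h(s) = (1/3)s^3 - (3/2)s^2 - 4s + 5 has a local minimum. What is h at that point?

-41/3

Critical points: h'(s) = s^2 - 3s - 4 vanishes at s = -1, 4.
Second-derivative test with h''(s) = 2s - 3: h''(-1) = -5 < 0 ⇒ local maximum; h''(4) = 5 > 0 ⇒ local minimum.
So the local minimum value is h(4) = -41/3.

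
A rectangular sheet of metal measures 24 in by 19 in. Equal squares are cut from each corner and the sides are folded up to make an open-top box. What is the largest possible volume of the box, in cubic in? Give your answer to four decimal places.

With cut size x, the volume is V(x) = x(24 − 2x)(19 − 2x) for 0 < x < 9.5.
V'(x) = 12x^2 − 172x + 456. Setting V'(x) = 0 gives x ≈ 3.5114 (the root in (0, 9.5)).
V''(x) = 24x − 172 is negative there, so this is the maximum; V ≈ 714.0057.

714.0057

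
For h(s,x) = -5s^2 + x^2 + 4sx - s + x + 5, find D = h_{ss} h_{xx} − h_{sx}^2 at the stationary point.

-36

∂h/∂s = -10s + 4x - 1 = 0 and ∂h/∂x = 4s + 2x + 1 = 0, so (s, x) = (-1/6, -1/6).
The Hessian has h_{ss} = -10, h_{xx} = 2, h_{sx} = 4, giving D = -36 < 0, so the point is a saddle point.
D = (-10)·(2) − (4)^2 = -36.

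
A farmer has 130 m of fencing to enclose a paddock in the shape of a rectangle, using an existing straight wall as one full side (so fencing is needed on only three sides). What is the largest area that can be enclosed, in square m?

4225/2

Let the sides perpendicular to the wall have length x and the parallel side y, so 2x + y = 130 and the area is A = xy = x(130 − 2x).
A'(x) = 130 − 4x = 0 gives x = 65/2, and A''(x) = −4 < 0 confirms a maximum.
Then y = 130 − 2·65/2 = 65 and A = 4225/2.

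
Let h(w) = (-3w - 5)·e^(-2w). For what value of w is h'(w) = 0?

-7/6

h'(w) = (-3)·e^(-2w) + (-3w - 5)·(-2)·e^(-2w) = (6w + 7)·e^(-2w). Since e^(-2w) > 0, the only critical point is w = -7/6.
h''(-7/6) has the same sign as 6 > 0, so this is a local minimum.
h(-7/6) = (-3/2)·e^(7/3) ≈ -15.4684.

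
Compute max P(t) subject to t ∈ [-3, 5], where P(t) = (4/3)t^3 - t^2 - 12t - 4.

Differentiating, P'(t) = 4t^2 - 2t - 12; which vanishes at t = -3/2 and t = 2.
Evaluating at the critical points and endpoints: P(-3) = -13, P(-3/2) = 29/4, P(2) = -64/3, P(5) = 233/3.
The maximum over the interval is 233/3, attained at t = 5.

233/3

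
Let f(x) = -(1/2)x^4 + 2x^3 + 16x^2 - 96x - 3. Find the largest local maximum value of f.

381

f'(x) = -2x^3 + 6x^2 + 32x - 96 = 0 at x = -4, 3, 4.
Since f''(x) = -6x^2 + 12x + 32, we get f''(-4) = -112 < 0 ⇒ local maximum; f''(3) = 14 > 0 ⇒ local minimum; f''(4) = -16 < 0 ⇒ local maximum.
The largest local maximum is f(-4) = 381.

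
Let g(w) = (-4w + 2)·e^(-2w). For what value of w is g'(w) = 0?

1

g'(w) = (-4)·e^(-2w) + (-4w + 2)·(-2)·e^(-2w) = (8w - 8)·e^(-2w). Since e^(-2w) > 0, the only critical point is w = 1.
g''(1) has the same sign as 8 > 0, so this is a local minimum.
g(1) = (-2)·e^(-2) ≈ -0.2707.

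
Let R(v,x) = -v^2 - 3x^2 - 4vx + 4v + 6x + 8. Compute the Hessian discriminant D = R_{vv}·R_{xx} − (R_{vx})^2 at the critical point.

∂R/∂v = -2v - 4x + 4 = 0 and ∂R/∂x = -4v - 6x + 6 = 0, so (v, x) = (0, 1).
The Hessian has R_{vv} = -2, R_{xx} = -6, R_{vx} = -4, giving D = -4 < 0, so the point is a saddle point.
D = (-2)·(-6) − (-4)^2 = -4.

-4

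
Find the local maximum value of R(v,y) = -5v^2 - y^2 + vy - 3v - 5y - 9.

-22/19

∂R/∂v = -10v + y - 3 = 0 and ∂R/∂y = v - 2y - 5 = 0, so (v, y) = (-11/19, -53/19).
The Hessian has R_{vv} = -10, R_{yy} = -2, R_{vy} = 1, giving D = 19 > 0 with R_{vv} < 0, so the point is a local maximum.
R(-11/19, -53/19) = -22/19.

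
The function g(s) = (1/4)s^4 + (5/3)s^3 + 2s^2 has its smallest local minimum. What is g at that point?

Critical points: g'(s) = s^3 + 5s^2 + 4s vanishes at s = -4, -1, 0.
g''(s) = 3s^2 + 10s + 4. g''(-4) = 12 > 0 ⇒ local minimum; g''(-1) = -3 < 0 ⇒ local maximum; g''(0) = 4 > 0 ⇒ local minimum.
The smallest local minimum is g(-4) = -32/3.

-32/3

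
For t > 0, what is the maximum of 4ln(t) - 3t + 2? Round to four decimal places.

h'(t) = 4/t − 3 = 0 gives t = 4/3.
h''(t) = -4/t², which is negative for t > 0, so this is a local maximum.
h(4/3) = 4·ln(4/3) - 4 + 2 ≈ -0.8493.

-0.8493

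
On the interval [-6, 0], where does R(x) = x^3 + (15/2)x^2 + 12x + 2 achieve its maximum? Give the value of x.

R'(x) = 3x^2 + 15x + 12, which vanishes at x = -4 and x = -1.
Compare values at every candidate in [-6, 0]: R(-6) = -16,  R(-4) = 10,  R(-1) = -7/2,  R(0) = 2.
Hence the absolute maximum is 10 at x = -4.

-4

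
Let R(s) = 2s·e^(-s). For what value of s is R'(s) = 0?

Differentiating with the product rule gives R'(s) = (-2s + 2)·e^(-s). Since e^(-s) > 0, the only critical point is s = 1.
R''(1) has the same sign as -2 < 0, so this is a local maximum.
R(1) = (2)·e^(-1) ≈ 0.7358.

1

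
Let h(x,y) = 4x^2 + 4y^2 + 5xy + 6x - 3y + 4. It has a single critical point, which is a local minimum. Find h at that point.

∂h/∂x = 8x + 5y + 6 = 0 and ∂h/∂y = 5x + 8y - 3 = 0, so (x, y) = (-21/13, 18/13).
The Hessian has h_{xx} = 8, h_{yy} = 8, h_{xy} = 5, giving D = 39 > 0 with h_{xx} > 0, so the point is a local minimum.
h(-21/13, 18/13) = -38/13.

-38/13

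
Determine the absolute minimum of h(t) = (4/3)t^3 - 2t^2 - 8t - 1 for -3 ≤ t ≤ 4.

Differentiating, h'(t) = 4t^2 - 4t - 8; which vanishes at t = -1 and t = 2.
Evaluating at the critical points and endpoints: h(-3) = -31, h(-1) = 11/3, h(2) = -43/3, h(4) = 61/3.
Hence the absolute minimum is -31 at t = -3.

-31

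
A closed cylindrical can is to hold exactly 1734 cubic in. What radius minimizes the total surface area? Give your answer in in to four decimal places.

6.5106

With radius r and height h, πr²h = 1734 so h = 1734/(πr²), and S(r) = 2πr² + 2πrh = 2πr² + 2·1734/r.
S'(r) = 4πr − 2·1734/r² = 0 ⇒ r³ = 1734/(2π), so r ≈ 6.5106 and h = 2r ≈ 13.0213.
S''(r) = 4π + 4·1734/r³ > 0, so this is the minimum; S ≈ 799.0009.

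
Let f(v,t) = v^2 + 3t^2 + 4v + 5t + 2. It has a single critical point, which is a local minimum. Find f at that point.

-49/12

∂f/∂v = 2v + 4 = 0 and ∂f/∂t = 6t + 5 = 0, so (v, t) = (-2, -5/6).
The Hessian has f_{vv} = 2, f_{tt} = 6, f_{vt} = 0, giving D = 12 > 0 with f_{vv} > 0, so the point is a local minimum.
f(-2, -5/6) = -49/12.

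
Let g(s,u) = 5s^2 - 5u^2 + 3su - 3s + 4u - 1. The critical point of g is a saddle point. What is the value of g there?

-38/109

∂g/∂s = 10s + 3u - 3 = 0 and ∂g/∂u = 3s - 10u + 4 = 0, so (s, u) = (18/109, 49/109).
The Hessian has g_{ss} = 10, g_{uu} = -10, g_{su} = 3, giving D = -109 < 0, so the point is a saddle point.
g(18/109, 49/109) = -38/109.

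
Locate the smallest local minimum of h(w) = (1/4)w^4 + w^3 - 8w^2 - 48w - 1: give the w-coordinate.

h'(w) = w^3 + 3w^2 - 16w - 48. Setting h'(w) = 0 gives w ∈ {-4, -3, 4}.
Since h''(w) = 3w^2 + 6w - 16, we get h''(-4) = 8 > 0 ⇒ local minimum; h''(-3) = -7 < 0 ⇒ local maximum; h''(4) = 56 > 0 ⇒ local minimum.
So the smallest local minimum value is h(4) = -193.

4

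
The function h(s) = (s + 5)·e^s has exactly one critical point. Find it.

-6

h'(s) = 1·e^s + (s + 5)·1·e^s = (s + 6)·e^s. Since e^s > 0, the only critical point is s = -6.
h''(-6) has the same sign as 1 > 0, so this is a local minimum.
h(-6) = (-1)·e^(-6) ≈ -0.0025.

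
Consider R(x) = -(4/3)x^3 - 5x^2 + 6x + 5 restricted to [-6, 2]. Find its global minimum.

-22

R'(x) = -4x^2 - 10x + 6, which vanishes at x = -3 and x = 1/2.
Candidates: R(-6) = 77; R(-3) = -22; R(1/2) = 79/12; R(2) = -41/3.
So the minimum is R(-3) = -22.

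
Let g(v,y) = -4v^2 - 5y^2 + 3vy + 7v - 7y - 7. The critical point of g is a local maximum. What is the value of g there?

-203/71

∂g/∂v = -8v + 3y + 7 = 0 and ∂g/∂y = 3v - 10y - 7 = 0, so (v, y) = (49/71, -35/71).
The Hessian has g_{vv} = -8, g_{yy} = -10, g_{vy} = 3, giving D = 71 > 0 with g_{vv} < 0, so the point is a local maximum.
g(49/71, -35/71) = -203/71.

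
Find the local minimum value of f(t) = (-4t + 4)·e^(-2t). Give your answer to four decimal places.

By the product rule, f'(t) = (8t - 12)·e^(-2t). Since e^(-2t) > 0, the only critical point is t = 3/2.
f''(3/2) has the same sign as 8 > 0, so this is a local minimum.
f(3/2) = (-2)·e^(-3) ≈ -0.0996.

-0.0996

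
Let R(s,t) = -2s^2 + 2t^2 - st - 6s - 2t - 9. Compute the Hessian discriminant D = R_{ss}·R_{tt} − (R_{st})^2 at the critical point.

∂R/∂s = -4s - t - 6 = 0 and ∂R/∂t = -s + 4t - 2 = 0, so (s, t) = (-26/17, 2/17).
The Hessian has R_{ss} = -4, R_{tt} = 4, R_{st} = -1, giving D = -17 < 0, so the point is a saddle point.
D = (-4)·(4) − (-1)^2 = -17.

-17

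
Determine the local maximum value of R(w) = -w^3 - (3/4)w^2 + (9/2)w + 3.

R'(w) = -3w^2 - (3/2)w + 9/2. Setting R'(w) = 0 gives w ∈ {-3/2, 1}.
Since R''(w) = -6w - 3/2, we get R''(-3/2) = 15/2 > 0 ⇒ local minimum; R''(1) = -15/2 < 0 ⇒ local maximum.
Thus R has its local maximum at w = 1, with value 23/4.

23/4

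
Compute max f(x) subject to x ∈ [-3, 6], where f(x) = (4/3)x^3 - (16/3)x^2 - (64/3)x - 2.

Differentiating, f'(x) = 4x^2 - (32/3)x - 64/3; which vanishes at x = -4/3 and x = 4.
Compare values at every candidate in [-3, 6]: f(-3) = -22; f(-4/3) = 1118/81; f(4) = -262/3; f(6) = -34.
Hence the absolute maximum is 1118/81 at x = -4/3.

1118/81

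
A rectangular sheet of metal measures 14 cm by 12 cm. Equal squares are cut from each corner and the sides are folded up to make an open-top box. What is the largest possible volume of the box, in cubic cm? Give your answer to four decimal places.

160.5837

With cut size x, the volume is V(x) = x(14 − 2x)(12 − 2x) for 0 < x < 6.
V'(x) = 12x^2 − 104x + 168. Setting V'(x) = 0 gives x ≈ 2.1475 (the root in (0, 6)).
V''(x) = 24x − 104 is negative there, so this is the maximum; V ≈ 160.5837.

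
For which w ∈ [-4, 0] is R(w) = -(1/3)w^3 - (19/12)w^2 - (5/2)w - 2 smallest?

0

Differentiating, R'(w) = -w^2 - (19/6)w - 5/2; which vanishes at w = -5/3 and w = -3/2.
Candidates: R(-4) = 4,  R(-5/3) = -223/324,  R(-3/2) = -11/16,  R(0) = -2.
Hence the absolute minimum is -2 at w = 0.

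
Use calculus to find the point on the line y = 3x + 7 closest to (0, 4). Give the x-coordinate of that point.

-9/10

Minimize D(x)^2 = (x + 0)^2 + (3x + 3)^2.
d/dx[D^2] = 2(x + 0) + 2·3·(3x + 3) = 0 ⇒ x = -9/10.
Then y = 43/10 and the distance is √(9/10) ≈ 0.9487.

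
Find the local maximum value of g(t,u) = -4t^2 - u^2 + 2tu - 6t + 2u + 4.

19/3

∂g/∂t = -8t + 2u - 6 = 0 and ∂g/∂u = 2t - 2u + 2 = 0, so (t, u) = (-2/3, 1/3).
The Hessian has g_{tt} = -8, g_{uu} = -2, g_{tu} = 2, giving D = 12 > 0 with g_{tt} < 0, so the point is a local maximum.
g(-2/3, 1/3) = 19/3.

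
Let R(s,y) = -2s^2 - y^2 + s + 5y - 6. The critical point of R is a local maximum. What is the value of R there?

∂R/∂s = -4s + 1 = 0 and ∂R/∂y = -2y + 5 = 0, so (s, y) = (1/4, 5/2).
The Hessian has R_{ss} = -4, R_{yy} = -2, R_{sy} = 0, giving D = 8 > 0 with R_{ss} < 0, so the point is a local maximum.
R(1/4, 5/2) = 3/8.

3/8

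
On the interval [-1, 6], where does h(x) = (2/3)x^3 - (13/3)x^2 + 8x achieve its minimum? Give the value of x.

Differentiating, h'(x) = 2x^2 - (26/3)x + 8; which vanishes at x = 4/3 and x = 3.
Candidates: h(-1) = -13; h(4/3) = 368/81; h(3) = 3; h(6) = 36.
The minimum over the interval is -13, attained at x = -1.

-1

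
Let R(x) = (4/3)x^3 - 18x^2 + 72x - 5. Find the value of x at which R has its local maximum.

3

R'(x) = 4x^2 - 36x + 72 = 0 at x = 3, 6.
Since R''(x) = 8x - 36, we get R''(3) = -12 < 0 ⇒ local maximum; R''(6) = 12 > 0 ⇒ local minimum.
So the local maximum value is R(3) = 85.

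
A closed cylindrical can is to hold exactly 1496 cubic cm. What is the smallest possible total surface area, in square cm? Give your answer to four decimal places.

724.1062

With radius r and height h, πr²h = 1496 so h = 1496/(πr²), and S(r) = 2πr² + 2πrh = 2πr² + 2·1496/r.
S'(r) = 4πr − 2·1496/r² = 0 ⇒ r³ = 1496/(2π), so r ≈ 6.1980 and h = 2r ≈ 12.3960.
S''(r) = 4π + 4·1496/r³ > 0, so this is the minimum; S ≈ 724.1062.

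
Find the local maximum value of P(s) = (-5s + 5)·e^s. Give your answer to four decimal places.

5.0000

P'(s) = (-5)·e^s + (-5s + 5)·1·e^s = (-5s)·e^s. Since e^s > 0, the only critical point is s = 0.
P''(0) has the same sign as -5 < 0, so this is a local maximum.
P(0) = (5)·e^(0) ≈ 5.0000.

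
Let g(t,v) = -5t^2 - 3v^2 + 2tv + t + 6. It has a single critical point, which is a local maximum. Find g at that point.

∂g/∂t = -10t + 2v + 1 = 0 and ∂g/∂v = 2t - 6v = 0, so (t, v) = (3/28, 1/28).
The Hessian has g_{tt} = -10, g_{vv} = -6, g_{tv} = 2, giving D = 56 > 0 with g_{tt} < 0, so the point is a local maximum.
g(3/28, 1/28) = 339/56.

339/56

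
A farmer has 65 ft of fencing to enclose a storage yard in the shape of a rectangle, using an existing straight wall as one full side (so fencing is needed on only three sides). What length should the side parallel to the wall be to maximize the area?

65/2

Let the sides perpendicular to the wall have length x and the parallel side y, so 2x + y = 65 and the area is A = xy = x(65 − 2x).
A'(x) = 65 − 4x = 0 gives x = 65/4, and A''(x) = −4 < 0 confirms a maximum.
Then y = 65 − 2·65/4 = 65/2 and A = 4225/8.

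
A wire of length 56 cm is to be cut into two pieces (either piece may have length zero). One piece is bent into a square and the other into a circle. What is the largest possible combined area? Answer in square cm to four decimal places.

249.5550

Let x be the length used for the square. Square side x/4; circle radius (56−x)/(2π).
A(x) = (x/4)² + π·((56−x)/(2π))² = x²/16 + (56−x)²/(4π) for 0 ≤ x ≤ 56. A'(x) = x/8 − (56−x)/(2π) = 0 gives x = 4·56/(π+4) ≈ 31.3656.
A'' > 0, so the interior critical point is a minimum; the maximum is at an endpoint. A(0) = 249.5550 and A(56) = 196.0000, so the largest area is 249.5550.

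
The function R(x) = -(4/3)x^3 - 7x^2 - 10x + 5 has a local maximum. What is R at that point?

R'(x) = -4x^2 - 14x - 10 = 0 at x = -5/2, -1.
R''(x) = -8x - 14. R''(-5/2) = 6 > 0 ⇒ local minimum; R''(-1) = -6 < 0 ⇒ local maximum.
The local maximum is R(-1) = 28/3.

28/3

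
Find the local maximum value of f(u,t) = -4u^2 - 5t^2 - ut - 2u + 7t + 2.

∂f/∂u = -8u - t - 2 = 0 and ∂f/∂t = -u - 10t + 7 = 0, so (u, t) = (-27/79, 58/79).
The Hessian has f_{uu} = -8, f_{tt} = -10, f_{ut} = -1, giving D = 79 > 0 with f_{uu} < 0, so the point is a local maximum.
f(-27/79, 58/79) = 388/79.

388/79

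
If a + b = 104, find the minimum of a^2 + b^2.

5408

With a + b = 104, a^2 + b^2 = a^2 + (104 − a)^2.
The derivative 2a − 2(104 − a) = 4a − 208 vanishes at a = 52; second derivative 4 > 0, a minimum.
The minimum is 2·(52)^2 = 5408.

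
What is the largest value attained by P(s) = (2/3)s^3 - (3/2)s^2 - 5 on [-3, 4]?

41/3

The derivative is 2s^2 - 3s, which vanishes at s = 0 and s = 3/2.
Evaluating at the critical points and endpoints: P(-3) = -73/2,  P(0) = -5,  P(3/2) = -49/8,  P(4) = 41/3.
Hence the absolute maximum is 41/3 at s = 4.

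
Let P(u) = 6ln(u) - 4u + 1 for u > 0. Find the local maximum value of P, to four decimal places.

P'(u) = 6/u − 4 = 0 gives u = 3/2.
P''(u) = -6/u², which is negative for u > 0, so this is a local maximum.
P(3/2) = 6·ln(3/2) - 6 + 1 ≈ -2.5672.

-2.5672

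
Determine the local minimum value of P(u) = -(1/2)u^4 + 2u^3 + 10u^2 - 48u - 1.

-49

P'(u) = -2u^3 + 6u^2 + 20u - 48. Setting P'(u) = 0 gives u ∈ {-3, 2, 4}.
Since P''(u) = -6u^2 + 12u + 20, we get P''(-3) = -70 < 0 ⇒ local maximum; P''(2) = 20 > 0 ⇒ local minimum; P''(4) = -28 < 0 ⇒ local maximum.
The local minimum is P(2) = -49.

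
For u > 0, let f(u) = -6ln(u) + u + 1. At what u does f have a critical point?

f'(u) = -6/u + 1 = 0 gives u = 6.
f''(u) = 6/u², which is positive for u > 0, so this is a local minimum.
f(6) = -6·ln(6) + 6 + 1 ≈ -3.7506.

6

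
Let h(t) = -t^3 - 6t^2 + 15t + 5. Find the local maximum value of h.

13

Critical points: h'(t) = -3t^2 - 12t + 15 vanishes at t = -5, 1.
h''(t) = -6t - 12. h''(-5) = 18 > 0 ⇒ local minimum; h''(1) = -18 < 0 ⇒ local maximum.
So the local maximum value is h(1) = 13.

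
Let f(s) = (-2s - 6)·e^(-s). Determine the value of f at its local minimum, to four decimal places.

-14.7781

Differentiating with the product rule gives f'(s) = (2s + 4)·e^(-s). Since e^(-s) > 0, the only critical point is s = -2.
f''(-2) has the same sign as 2 > 0, so this is a local minimum.
f(-2) = (-2)·e^(2) ≈ -14.7781.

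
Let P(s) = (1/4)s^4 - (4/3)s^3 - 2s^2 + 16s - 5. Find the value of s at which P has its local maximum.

P'(s) = s^3 - 4s^2 - 4s + 16 = 0 at s = -2, 2, 4.
Second-derivative test with P''(s) = 3s^2 - 8s - 4: P''(-2) = 24 > 0 ⇒ local minimum; P''(2) = -8 < 0 ⇒ local maximum; P''(4) = 12 > 0 ⇒ local minimum.
The local maximum is P(2) = 37/3.

2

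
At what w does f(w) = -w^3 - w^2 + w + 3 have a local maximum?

1/3

Critical points: f'(w) = -3w^2 - 2w + 1 vanishes at w = -1, 1/3.
Second-derivative test with f''(w) = -6w - 2: f''(-1) = 4 > 0 ⇒ local minimum; f''(1/3) = -4 < 0 ⇒ local maximum.
The local maximum is f(1/3) = 86/27.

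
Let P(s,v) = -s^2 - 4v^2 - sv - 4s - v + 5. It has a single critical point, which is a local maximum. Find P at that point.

136/15

∂P/∂s = -2s - v - 4 = 0 and ∂P/∂v = -s - 8v - 1 = 0, so (s, v) = (-31/15, 2/15).
The Hessian has P_{ss} = -2, P_{vv} = -8, P_{sv} = -1, giving D = 15 > 0 with P_{ss} < 0, so the point is a local maximum.
P(-31/15, 2/15) = 136/15.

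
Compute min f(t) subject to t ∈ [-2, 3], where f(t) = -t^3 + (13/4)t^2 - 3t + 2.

-19/4

f'(t) = -3t^2 + (13/2)t - 3, which vanishes at t = 2/3 and t = 3/2.
Evaluating at the critical points and endpoints: f(-2) = 29, f(2/3) = 31/27, f(3/2) = 23/16, f(3) = -19/4.
So the minimum is f(3) = -19/4.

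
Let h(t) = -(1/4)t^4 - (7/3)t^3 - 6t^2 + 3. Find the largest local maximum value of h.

h'(t) = -t^3 - 7t^2 - 12t = 0 at t = -4, -3, 0.
Since h''(t) = -3t^2 - 14t - 12, we get h''(-4) = -4 < 0 ⇒ local maximum; h''(-3) = 3 > 0 ⇒ local minimum; h''(0) = -12 < 0 ⇒ local maximum.
So the largest local maximum value is h(0) = 3.

3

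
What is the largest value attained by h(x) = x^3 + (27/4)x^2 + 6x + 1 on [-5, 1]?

21

Differentiating, h'(x) = 3x^2 + (27/2)x + 6; which vanishes at x = -4 and x = -1/2.
Evaluating at the critical points and endpoints: h(-5) = 59/4; h(-4) = 21; h(-1/2) = -7/16; h(1) = 59/4.
The maximum over the interval is 21, attained at x = -4.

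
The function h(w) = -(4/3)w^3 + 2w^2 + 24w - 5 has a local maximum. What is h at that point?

49

Critical points: h'(w) = -4w^2 + 4w + 24 vanishes at w = -2, 3.
Second-derivative test with h''(w) = -8w + 4: h''(-2) = 20 > 0 ⇒ local minimum; h''(3) = -20 < 0 ⇒ local maximum.
Thus h has its local maximum at w = 3, with value 49.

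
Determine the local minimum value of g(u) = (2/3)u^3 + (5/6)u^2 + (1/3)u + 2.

317/162

Critical points: g'(u) = 2u^2 + (5/3)u + 1/3 vanishes at u = -1/2, -1/3.
g''(u) = 4u + 5/3. g''(-1/2) = -1/3 < 0 ⇒ local maximum; g''(-1/3) = 1/3 > 0 ⇒ local minimum.
So the local minimum value is g(-1/3) = 317/162.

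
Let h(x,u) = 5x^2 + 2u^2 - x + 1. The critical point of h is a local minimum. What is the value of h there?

19/20

∂h/∂x = 10x - 1 = 0 and ∂h/∂u = 4u = 0, so (x, u) = (1/10, 0).
The Hessian has h_{xx} = 10, h_{uu} = 4, h_{xu} = 0, giving D = 40 > 0 with h_{xx} > 0, so the point is a local minimum.
h(1/10, 0) = 19/20.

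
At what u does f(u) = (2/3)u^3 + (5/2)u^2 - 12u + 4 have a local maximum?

-4

f'(u) = 2u^2 + 5u - 12. Setting f'(u) = 0 gives u ∈ {-4, 3/2}.
f''(u) = 4u + 5. f''(-4) = -11 < 0 ⇒ local maximum; f''(3/2) = 11 > 0 ⇒ local minimum.
So the local maximum value is f(-4) = 148/3.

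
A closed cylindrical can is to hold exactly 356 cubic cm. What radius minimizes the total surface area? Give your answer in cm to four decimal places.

With radius r and height h, πr²h = 356 so h = 356/(πr²), and S(r) = 2πr² + 2πrh = 2πr² + 2·356/r.
S'(r) = 4πr − 2·356/r² = 0 ⇒ r³ = 356/(2π), so r ≈ 3.8408 and h = 2r ≈ 7.6816.
S''(r) = 4π + 4·356/r³ > 0, so this is the minimum; S ≈ 278.0660.

3.8408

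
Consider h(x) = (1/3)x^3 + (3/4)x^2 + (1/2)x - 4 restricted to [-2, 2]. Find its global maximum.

8/3

h'(x) = x^2 + (3/2)x + 1/2, which vanishes at x = -1 and x = -1/2.
Candidates: h(-2) = -14/3, h(-1) = -49/12, h(-1/2) = -197/48, h(2) = 8/3.
Hence the absolute maximum is 8/3 at x = 2.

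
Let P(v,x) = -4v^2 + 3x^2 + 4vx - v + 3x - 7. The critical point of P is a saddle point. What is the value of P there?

∂P/∂v = -8v + 4x - 1 = 0 and ∂P/∂x = 4v + 6x + 3 = 0, so (v, x) = (-9/32, -5/16).
The Hessian has P_{vv} = -8, P_{xx} = 6, P_{vx} = 4, giving D = -64 < 0, so the point is a saddle point.
P(-9/32, -5/16) = -469/64.

-469/64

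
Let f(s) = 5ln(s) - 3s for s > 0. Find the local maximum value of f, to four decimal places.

f'(s) = 5/s − 3 = 0 gives s = 5/3.
f''(s) = -5/s², which is negative for s > 0, so this is a local maximum.
f(5/3) = 5·ln(5/3) - 5 ≈ -2.4459.

-2.4459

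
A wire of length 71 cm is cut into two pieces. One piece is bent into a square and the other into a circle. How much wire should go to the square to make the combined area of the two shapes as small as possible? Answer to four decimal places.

Let x be the length used for the square. Square side x/4; circle radius (71−x)/(2π).
A(x) = (x/4)² + π·((71−x)/(2π))² = x²/16 + (71−x)²/(4π) for 0 ≤ x ≤ 71. A'(x) = x/8 − (71−x)/(2π) = 0 gives x = 4·71/(π+4) ≈ 39.7670.
A'' = 1/8 + 1/(2π) > 0, so this gives the minimum combined area; x ≈ 39.7670 cm to the square.

39.7670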